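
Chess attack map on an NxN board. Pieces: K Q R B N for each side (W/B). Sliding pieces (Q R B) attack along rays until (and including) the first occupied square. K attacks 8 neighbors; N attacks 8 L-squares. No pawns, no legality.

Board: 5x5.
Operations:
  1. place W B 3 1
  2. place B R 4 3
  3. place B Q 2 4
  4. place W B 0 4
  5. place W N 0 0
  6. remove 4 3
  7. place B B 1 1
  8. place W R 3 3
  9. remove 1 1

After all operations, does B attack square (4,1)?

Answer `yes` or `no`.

Op 1: place WB@(3,1)
Op 2: place BR@(4,3)
Op 3: place BQ@(2,4)
Op 4: place WB@(0,4)
Op 5: place WN@(0,0)
Op 6: remove (4,3)
Op 7: place BB@(1,1)
Op 8: place WR@(3,3)
Op 9: remove (1,1)
Per-piece attacks for B:
  BQ@(2,4): attacks (2,3) (2,2) (2,1) (2,0) (3,4) (4,4) (1,4) (0,4) (3,3) (1,3) (0,2) [ray(-1,0) blocked at (0,4); ray(1,-1) blocked at (3,3)]
B attacks (4,1): no

Answer: no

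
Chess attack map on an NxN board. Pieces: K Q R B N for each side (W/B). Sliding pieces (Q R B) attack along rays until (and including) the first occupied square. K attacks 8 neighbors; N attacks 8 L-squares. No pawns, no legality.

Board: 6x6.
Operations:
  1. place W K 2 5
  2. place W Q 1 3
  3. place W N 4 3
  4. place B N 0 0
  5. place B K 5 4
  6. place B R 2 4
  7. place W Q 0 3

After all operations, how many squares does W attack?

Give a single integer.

Op 1: place WK@(2,5)
Op 2: place WQ@(1,3)
Op 3: place WN@(4,3)
Op 4: place BN@(0,0)
Op 5: place BK@(5,4)
Op 6: place BR@(2,4)
Op 7: place WQ@(0,3)
Per-piece attacks for W:
  WQ@(0,3): attacks (0,4) (0,5) (0,2) (0,1) (0,0) (1,3) (1,4) (2,5) (1,2) (2,1) (3,0) [ray(0,-1) blocked at (0,0); ray(1,0) blocked at (1,3); ray(1,1) blocked at (2,5)]
  WQ@(1,3): attacks (1,4) (1,5) (1,2) (1,1) (1,0) (2,3) (3,3) (4,3) (0,3) (2,4) (2,2) (3,1) (4,0) (0,4) (0,2) [ray(1,0) blocked at (4,3); ray(-1,0) blocked at (0,3); ray(1,1) blocked at (2,4)]
  WK@(2,5): attacks (2,4) (3,5) (1,5) (3,4) (1,4)
  WN@(4,3): attacks (5,5) (3,5) (2,4) (5,1) (3,1) (2,2)
Union (26 distinct): (0,0) (0,1) (0,2) (0,3) (0,4) (0,5) (1,0) (1,1) (1,2) (1,3) (1,4) (1,5) (2,1) (2,2) (2,3) (2,4) (2,5) (3,0) (3,1) (3,3) (3,4) (3,5) (4,0) (4,3) (5,1) (5,5)

Answer: 26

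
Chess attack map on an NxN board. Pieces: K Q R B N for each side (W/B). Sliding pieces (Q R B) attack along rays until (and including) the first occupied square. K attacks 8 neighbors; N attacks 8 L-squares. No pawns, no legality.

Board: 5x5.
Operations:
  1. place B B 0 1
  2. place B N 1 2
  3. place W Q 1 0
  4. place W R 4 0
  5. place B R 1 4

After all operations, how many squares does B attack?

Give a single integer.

Op 1: place BB@(0,1)
Op 2: place BN@(1,2)
Op 3: place WQ@(1,0)
Op 4: place WR@(4,0)
Op 5: place BR@(1,4)
Per-piece attacks for B:
  BB@(0,1): attacks (1,2) (1,0) [ray(1,1) blocked at (1,2); ray(1,-1) blocked at (1,0)]
  BN@(1,2): attacks (2,4) (3,3) (0,4) (2,0) (3,1) (0,0)
  BR@(1,4): attacks (1,3) (1,2) (2,4) (3,4) (4,4) (0,4) [ray(0,-1) blocked at (1,2)]
Union (11 distinct): (0,0) (0,4) (1,0) (1,2) (1,3) (2,0) (2,4) (3,1) (3,3) (3,4) (4,4)

Answer: 11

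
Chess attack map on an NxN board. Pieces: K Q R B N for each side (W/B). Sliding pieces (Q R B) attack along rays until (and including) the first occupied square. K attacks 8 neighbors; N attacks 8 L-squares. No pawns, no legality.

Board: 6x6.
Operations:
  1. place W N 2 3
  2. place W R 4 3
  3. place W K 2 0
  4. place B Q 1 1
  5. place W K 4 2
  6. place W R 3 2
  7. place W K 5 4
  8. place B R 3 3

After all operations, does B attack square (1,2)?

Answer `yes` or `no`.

Answer: yes

Derivation:
Op 1: place WN@(2,3)
Op 2: place WR@(4,3)
Op 3: place WK@(2,0)
Op 4: place BQ@(1,1)
Op 5: place WK@(4,2)
Op 6: place WR@(3,2)
Op 7: place WK@(5,4)
Op 8: place BR@(3,3)
Per-piece attacks for B:
  BQ@(1,1): attacks (1,2) (1,3) (1,4) (1,5) (1,0) (2,1) (3,1) (4,1) (5,1) (0,1) (2,2) (3,3) (2,0) (0,2) (0,0) [ray(1,1) blocked at (3,3); ray(1,-1) blocked at (2,0)]
  BR@(3,3): attacks (3,4) (3,5) (3,2) (4,3) (2,3) [ray(0,-1) blocked at (3,2); ray(1,0) blocked at (4,3); ray(-1,0) blocked at (2,3)]
B attacks (1,2): yes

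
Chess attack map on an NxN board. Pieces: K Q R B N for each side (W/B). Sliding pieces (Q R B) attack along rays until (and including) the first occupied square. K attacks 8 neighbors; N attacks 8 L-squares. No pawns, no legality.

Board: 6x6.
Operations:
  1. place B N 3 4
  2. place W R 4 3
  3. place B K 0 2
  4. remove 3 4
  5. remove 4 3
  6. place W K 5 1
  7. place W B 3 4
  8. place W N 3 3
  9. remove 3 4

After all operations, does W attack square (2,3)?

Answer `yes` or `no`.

Op 1: place BN@(3,4)
Op 2: place WR@(4,3)
Op 3: place BK@(0,2)
Op 4: remove (3,4)
Op 5: remove (4,3)
Op 6: place WK@(5,1)
Op 7: place WB@(3,4)
Op 8: place WN@(3,3)
Op 9: remove (3,4)
Per-piece attacks for W:
  WN@(3,3): attacks (4,5) (5,4) (2,5) (1,4) (4,1) (5,2) (2,1) (1,2)
  WK@(5,1): attacks (5,2) (5,0) (4,1) (4,2) (4,0)
W attacks (2,3): no

Answer: no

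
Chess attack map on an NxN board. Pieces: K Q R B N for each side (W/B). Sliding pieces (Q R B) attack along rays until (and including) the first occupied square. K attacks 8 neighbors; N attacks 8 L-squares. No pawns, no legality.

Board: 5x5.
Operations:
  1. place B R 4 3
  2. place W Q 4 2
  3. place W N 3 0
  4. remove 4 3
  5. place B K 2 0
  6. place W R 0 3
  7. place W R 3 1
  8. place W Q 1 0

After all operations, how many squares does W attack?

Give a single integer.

Op 1: place BR@(4,3)
Op 2: place WQ@(4,2)
Op 3: place WN@(3,0)
Op 4: remove (4,3)
Op 5: place BK@(2,0)
Op 6: place WR@(0,3)
Op 7: place WR@(3,1)
Op 8: place WQ@(1,0)
Per-piece attacks for W:
  WR@(0,3): attacks (0,4) (0,2) (0,1) (0,0) (1,3) (2,3) (3,3) (4,3)
  WQ@(1,0): attacks (1,1) (1,2) (1,3) (1,4) (2,0) (0,0) (2,1) (3,2) (4,3) (0,1) [ray(1,0) blocked at (2,0)]
  WN@(3,0): attacks (4,2) (2,2) (1,1)
  WR@(3,1): attacks (3,2) (3,3) (3,4) (3,0) (4,1) (2,1) (1,1) (0,1) [ray(0,-1) blocked at (3,0)]
  WQ@(4,2): attacks (4,3) (4,4) (4,1) (4,0) (3,2) (2,2) (1,2) (0,2) (3,3) (2,4) (3,1) [ray(-1,-1) blocked at (3,1)]
Union (23 distinct): (0,0) (0,1) (0,2) (0,4) (1,1) (1,2) (1,3) (1,4) (2,0) (2,1) (2,2) (2,3) (2,4) (3,0) (3,1) (3,2) (3,3) (3,4) (4,0) (4,1) (4,2) (4,3) (4,4)

Answer: 23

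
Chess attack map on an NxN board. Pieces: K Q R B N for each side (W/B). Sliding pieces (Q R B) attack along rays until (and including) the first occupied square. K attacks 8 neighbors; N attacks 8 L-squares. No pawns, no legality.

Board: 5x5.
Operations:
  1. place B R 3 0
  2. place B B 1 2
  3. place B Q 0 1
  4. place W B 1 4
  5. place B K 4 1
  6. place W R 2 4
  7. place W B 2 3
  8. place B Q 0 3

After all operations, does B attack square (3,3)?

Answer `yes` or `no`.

Op 1: place BR@(3,0)
Op 2: place BB@(1,2)
Op 3: place BQ@(0,1)
Op 4: place WB@(1,4)
Op 5: place BK@(4,1)
Op 6: place WR@(2,4)
Op 7: place WB@(2,3)
Op 8: place BQ@(0,3)
Per-piece attacks for B:
  BQ@(0,1): attacks (0,2) (0,3) (0,0) (1,1) (2,1) (3,1) (4,1) (1,2) (1,0) [ray(0,1) blocked at (0,3); ray(1,0) blocked at (4,1); ray(1,1) blocked at (1,2)]
  BQ@(0,3): attacks (0,4) (0,2) (0,1) (1,3) (2,3) (1,4) (1,2) [ray(0,-1) blocked at (0,1); ray(1,0) blocked at (2,3); ray(1,1) blocked at (1,4); ray(1,-1) blocked at (1,2)]
  BB@(1,2): attacks (2,3) (2,1) (3,0) (0,3) (0,1) [ray(1,1) blocked at (2,3); ray(1,-1) blocked at (3,0); ray(-1,1) blocked at (0,3); ray(-1,-1) blocked at (0,1)]
  BR@(3,0): attacks (3,1) (3,2) (3,3) (3,4) (4,0) (2,0) (1,0) (0,0)
  BK@(4,1): attacks (4,2) (4,0) (3,1) (3,2) (3,0)
B attacks (3,3): yes

Answer: yes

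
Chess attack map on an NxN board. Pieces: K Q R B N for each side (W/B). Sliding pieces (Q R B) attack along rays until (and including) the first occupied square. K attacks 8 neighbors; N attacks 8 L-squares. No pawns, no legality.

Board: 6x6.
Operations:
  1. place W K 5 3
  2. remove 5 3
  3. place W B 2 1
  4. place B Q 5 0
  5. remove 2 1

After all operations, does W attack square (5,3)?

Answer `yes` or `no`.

Op 1: place WK@(5,3)
Op 2: remove (5,3)
Op 3: place WB@(2,1)
Op 4: place BQ@(5,0)
Op 5: remove (2,1)
Per-piece attacks for W:
W attacks (5,3): no

Answer: no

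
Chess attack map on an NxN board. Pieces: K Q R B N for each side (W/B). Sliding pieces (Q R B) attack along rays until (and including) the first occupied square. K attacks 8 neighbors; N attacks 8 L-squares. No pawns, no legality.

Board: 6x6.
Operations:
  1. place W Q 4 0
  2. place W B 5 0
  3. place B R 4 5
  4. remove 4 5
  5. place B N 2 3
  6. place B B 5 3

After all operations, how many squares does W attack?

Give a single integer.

Answer: 17

Derivation:
Op 1: place WQ@(4,0)
Op 2: place WB@(5,0)
Op 3: place BR@(4,5)
Op 4: remove (4,5)
Op 5: place BN@(2,3)
Op 6: place BB@(5,3)
Per-piece attacks for W:
  WQ@(4,0): attacks (4,1) (4,2) (4,3) (4,4) (4,5) (5,0) (3,0) (2,0) (1,0) (0,0) (5,1) (3,1) (2,2) (1,3) (0,4) [ray(1,0) blocked at (5,0)]
  WB@(5,0): attacks (4,1) (3,2) (2,3) [ray(-1,1) blocked at (2,3)]
Union (17 distinct): (0,0) (0,4) (1,0) (1,3) (2,0) (2,2) (2,3) (3,0) (3,1) (3,2) (4,1) (4,2) (4,3) (4,4) (4,5) (5,0) (5,1)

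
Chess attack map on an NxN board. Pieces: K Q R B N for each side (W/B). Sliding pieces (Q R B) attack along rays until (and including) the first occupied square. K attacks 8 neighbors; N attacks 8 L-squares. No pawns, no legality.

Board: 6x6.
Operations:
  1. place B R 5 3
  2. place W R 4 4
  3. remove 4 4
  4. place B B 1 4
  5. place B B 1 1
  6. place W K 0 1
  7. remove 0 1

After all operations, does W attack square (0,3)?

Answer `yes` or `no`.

Answer: no

Derivation:
Op 1: place BR@(5,3)
Op 2: place WR@(4,4)
Op 3: remove (4,4)
Op 4: place BB@(1,4)
Op 5: place BB@(1,1)
Op 6: place WK@(0,1)
Op 7: remove (0,1)
Per-piece attacks for W:
W attacks (0,3): no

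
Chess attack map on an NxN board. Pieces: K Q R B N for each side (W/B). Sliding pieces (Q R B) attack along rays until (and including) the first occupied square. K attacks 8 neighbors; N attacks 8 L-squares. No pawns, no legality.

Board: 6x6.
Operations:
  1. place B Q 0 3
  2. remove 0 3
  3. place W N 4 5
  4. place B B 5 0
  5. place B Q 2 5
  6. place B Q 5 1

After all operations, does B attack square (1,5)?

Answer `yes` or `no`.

Answer: yes

Derivation:
Op 1: place BQ@(0,3)
Op 2: remove (0,3)
Op 3: place WN@(4,5)
Op 4: place BB@(5,0)
Op 5: place BQ@(2,5)
Op 6: place BQ@(5,1)
Per-piece attacks for B:
  BQ@(2,5): attacks (2,4) (2,3) (2,2) (2,1) (2,0) (3,5) (4,5) (1,5) (0,5) (3,4) (4,3) (5,2) (1,4) (0,3) [ray(1,0) blocked at (4,5)]
  BB@(5,0): attacks (4,1) (3,2) (2,3) (1,4) (0,5)
  BQ@(5,1): attacks (5,2) (5,3) (5,4) (5,5) (5,0) (4,1) (3,1) (2,1) (1,1) (0,1) (4,2) (3,3) (2,4) (1,5) (4,0) [ray(0,-1) blocked at (5,0)]
B attacks (1,5): yes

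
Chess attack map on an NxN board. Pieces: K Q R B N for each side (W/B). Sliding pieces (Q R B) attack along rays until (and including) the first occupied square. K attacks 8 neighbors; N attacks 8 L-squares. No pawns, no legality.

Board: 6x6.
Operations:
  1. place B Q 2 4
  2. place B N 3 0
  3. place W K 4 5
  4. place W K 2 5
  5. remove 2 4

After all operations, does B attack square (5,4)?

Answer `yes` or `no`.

Answer: no

Derivation:
Op 1: place BQ@(2,4)
Op 2: place BN@(3,0)
Op 3: place WK@(4,5)
Op 4: place WK@(2,5)
Op 5: remove (2,4)
Per-piece attacks for B:
  BN@(3,0): attacks (4,2) (5,1) (2,2) (1,1)
B attacks (5,4): no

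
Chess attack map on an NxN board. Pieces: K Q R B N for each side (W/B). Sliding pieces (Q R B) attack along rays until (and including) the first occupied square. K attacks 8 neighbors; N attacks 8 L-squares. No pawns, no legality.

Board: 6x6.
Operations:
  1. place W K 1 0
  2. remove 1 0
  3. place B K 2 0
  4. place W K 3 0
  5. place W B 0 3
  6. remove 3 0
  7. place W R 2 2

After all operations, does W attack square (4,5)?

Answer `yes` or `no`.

Op 1: place WK@(1,0)
Op 2: remove (1,0)
Op 3: place BK@(2,0)
Op 4: place WK@(3,0)
Op 5: place WB@(0,3)
Op 6: remove (3,0)
Op 7: place WR@(2,2)
Per-piece attacks for W:
  WB@(0,3): attacks (1,4) (2,5) (1,2) (2,1) (3,0)
  WR@(2,2): attacks (2,3) (2,4) (2,5) (2,1) (2,0) (3,2) (4,2) (5,2) (1,2) (0,2) [ray(0,-1) blocked at (2,0)]
W attacks (4,5): no

Answer: no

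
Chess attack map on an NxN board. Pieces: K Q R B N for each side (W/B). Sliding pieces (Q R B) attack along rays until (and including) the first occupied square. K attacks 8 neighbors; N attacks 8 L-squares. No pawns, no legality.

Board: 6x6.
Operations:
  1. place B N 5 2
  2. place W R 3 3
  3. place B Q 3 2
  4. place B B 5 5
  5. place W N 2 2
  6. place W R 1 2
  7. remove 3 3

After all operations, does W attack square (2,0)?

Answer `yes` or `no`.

Op 1: place BN@(5,2)
Op 2: place WR@(3,3)
Op 3: place BQ@(3,2)
Op 4: place BB@(5,5)
Op 5: place WN@(2,2)
Op 6: place WR@(1,2)
Op 7: remove (3,3)
Per-piece attacks for W:
  WR@(1,2): attacks (1,3) (1,4) (1,5) (1,1) (1,0) (2,2) (0,2) [ray(1,0) blocked at (2,2)]
  WN@(2,2): attacks (3,4) (4,3) (1,4) (0,3) (3,0) (4,1) (1,0) (0,1)
W attacks (2,0): no

Answer: no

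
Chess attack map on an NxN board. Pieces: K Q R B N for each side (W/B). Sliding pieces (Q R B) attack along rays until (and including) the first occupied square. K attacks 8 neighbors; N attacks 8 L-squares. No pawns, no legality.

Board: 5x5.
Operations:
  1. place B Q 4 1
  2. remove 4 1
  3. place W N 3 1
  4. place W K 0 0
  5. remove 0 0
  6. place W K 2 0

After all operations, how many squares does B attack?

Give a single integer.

Answer: 0

Derivation:
Op 1: place BQ@(4,1)
Op 2: remove (4,1)
Op 3: place WN@(3,1)
Op 4: place WK@(0,0)
Op 5: remove (0,0)
Op 6: place WK@(2,0)
Per-piece attacks for B:
Union (0 distinct): (none)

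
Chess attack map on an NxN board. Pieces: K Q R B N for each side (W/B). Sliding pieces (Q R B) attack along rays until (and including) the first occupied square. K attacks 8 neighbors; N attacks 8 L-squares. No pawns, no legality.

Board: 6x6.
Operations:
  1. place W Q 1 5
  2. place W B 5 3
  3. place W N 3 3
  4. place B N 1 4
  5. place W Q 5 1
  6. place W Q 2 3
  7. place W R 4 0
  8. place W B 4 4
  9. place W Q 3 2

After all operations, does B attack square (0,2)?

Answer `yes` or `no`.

Op 1: place WQ@(1,5)
Op 2: place WB@(5,3)
Op 3: place WN@(3,3)
Op 4: place BN@(1,4)
Op 5: place WQ@(5,1)
Op 6: place WQ@(2,3)
Op 7: place WR@(4,0)
Op 8: place WB@(4,4)
Op 9: place WQ@(3,2)
Per-piece attacks for B:
  BN@(1,4): attacks (3,5) (2,2) (3,3) (0,2)
B attacks (0,2): yes

Answer: yes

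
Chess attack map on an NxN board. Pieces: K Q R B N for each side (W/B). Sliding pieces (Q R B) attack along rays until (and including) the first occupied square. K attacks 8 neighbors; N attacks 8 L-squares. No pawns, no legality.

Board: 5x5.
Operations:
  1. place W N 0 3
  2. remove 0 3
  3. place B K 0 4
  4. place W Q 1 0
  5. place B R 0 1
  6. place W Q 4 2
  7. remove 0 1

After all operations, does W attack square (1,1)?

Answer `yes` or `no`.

Answer: yes

Derivation:
Op 1: place WN@(0,3)
Op 2: remove (0,3)
Op 3: place BK@(0,4)
Op 4: place WQ@(1,0)
Op 5: place BR@(0,1)
Op 6: place WQ@(4,2)
Op 7: remove (0,1)
Per-piece attacks for W:
  WQ@(1,0): attacks (1,1) (1,2) (1,3) (1,4) (2,0) (3,0) (4,0) (0,0) (2,1) (3,2) (4,3) (0,1)
  WQ@(4,2): attacks (4,3) (4,4) (4,1) (4,0) (3,2) (2,2) (1,2) (0,2) (3,3) (2,4) (3,1) (2,0)
W attacks (1,1): yes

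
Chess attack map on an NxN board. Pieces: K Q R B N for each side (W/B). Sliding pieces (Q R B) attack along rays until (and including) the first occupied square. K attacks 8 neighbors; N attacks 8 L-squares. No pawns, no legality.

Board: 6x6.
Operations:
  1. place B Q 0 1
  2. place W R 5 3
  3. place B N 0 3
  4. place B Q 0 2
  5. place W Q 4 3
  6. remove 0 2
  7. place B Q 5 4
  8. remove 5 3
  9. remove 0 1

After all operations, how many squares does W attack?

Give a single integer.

Answer: 17

Derivation:
Op 1: place BQ@(0,1)
Op 2: place WR@(5,3)
Op 3: place BN@(0,3)
Op 4: place BQ@(0,2)
Op 5: place WQ@(4,3)
Op 6: remove (0,2)
Op 7: place BQ@(5,4)
Op 8: remove (5,3)
Op 9: remove (0,1)
Per-piece attacks for W:
  WQ@(4,3): attacks (4,4) (4,5) (4,2) (4,1) (4,0) (5,3) (3,3) (2,3) (1,3) (0,3) (5,4) (5,2) (3,4) (2,5) (3,2) (2,1) (1,0) [ray(-1,0) blocked at (0,3); ray(1,1) blocked at (5,4)]
Union (17 distinct): (0,3) (1,0) (1,3) (2,1) (2,3) (2,5) (3,2) (3,3) (3,4) (4,0) (4,1) (4,2) (4,4) (4,5) (5,2) (5,3) (5,4)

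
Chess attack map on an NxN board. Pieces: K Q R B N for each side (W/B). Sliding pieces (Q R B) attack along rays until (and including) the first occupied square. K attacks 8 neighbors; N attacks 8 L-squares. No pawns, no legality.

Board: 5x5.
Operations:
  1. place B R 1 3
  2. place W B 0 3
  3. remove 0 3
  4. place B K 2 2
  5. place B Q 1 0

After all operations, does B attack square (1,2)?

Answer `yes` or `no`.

Answer: yes

Derivation:
Op 1: place BR@(1,3)
Op 2: place WB@(0,3)
Op 3: remove (0,3)
Op 4: place BK@(2,2)
Op 5: place BQ@(1,0)
Per-piece attacks for B:
  BQ@(1,0): attacks (1,1) (1,2) (1,3) (2,0) (3,0) (4,0) (0,0) (2,1) (3,2) (4,3) (0,1) [ray(0,1) blocked at (1,3)]
  BR@(1,3): attacks (1,4) (1,2) (1,1) (1,0) (2,3) (3,3) (4,3) (0,3) [ray(0,-1) blocked at (1,0)]
  BK@(2,2): attacks (2,3) (2,1) (3,2) (1,2) (3,3) (3,1) (1,3) (1,1)
B attacks (1,2): yes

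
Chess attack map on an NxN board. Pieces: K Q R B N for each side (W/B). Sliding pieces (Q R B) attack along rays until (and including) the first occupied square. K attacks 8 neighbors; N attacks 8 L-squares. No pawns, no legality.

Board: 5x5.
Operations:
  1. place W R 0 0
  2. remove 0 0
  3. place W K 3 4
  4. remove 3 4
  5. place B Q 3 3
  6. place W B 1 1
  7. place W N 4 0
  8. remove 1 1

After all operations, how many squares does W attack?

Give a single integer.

Op 1: place WR@(0,0)
Op 2: remove (0,0)
Op 3: place WK@(3,4)
Op 4: remove (3,4)
Op 5: place BQ@(3,3)
Op 6: place WB@(1,1)
Op 7: place WN@(4,0)
Op 8: remove (1,1)
Per-piece attacks for W:
  WN@(4,0): attacks (3,2) (2,1)
Union (2 distinct): (2,1) (3,2)

Answer: 2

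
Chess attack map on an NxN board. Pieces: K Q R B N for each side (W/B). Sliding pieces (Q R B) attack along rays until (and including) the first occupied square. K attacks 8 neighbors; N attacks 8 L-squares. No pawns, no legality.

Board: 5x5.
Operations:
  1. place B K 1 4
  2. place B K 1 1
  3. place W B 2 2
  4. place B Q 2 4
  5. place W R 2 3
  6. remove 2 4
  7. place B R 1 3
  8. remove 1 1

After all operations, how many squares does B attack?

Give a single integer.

Op 1: place BK@(1,4)
Op 2: place BK@(1,1)
Op 3: place WB@(2,2)
Op 4: place BQ@(2,4)
Op 5: place WR@(2,3)
Op 6: remove (2,4)
Op 7: place BR@(1,3)
Op 8: remove (1,1)
Per-piece attacks for B:
  BR@(1,3): attacks (1,4) (1,2) (1,1) (1,0) (2,3) (0,3) [ray(0,1) blocked at (1,4); ray(1,0) blocked at (2,3)]
  BK@(1,4): attacks (1,3) (2,4) (0,4) (2,3) (0,3)
Union (9 distinct): (0,3) (0,4) (1,0) (1,1) (1,2) (1,3) (1,4) (2,3) (2,4)

Answer: 9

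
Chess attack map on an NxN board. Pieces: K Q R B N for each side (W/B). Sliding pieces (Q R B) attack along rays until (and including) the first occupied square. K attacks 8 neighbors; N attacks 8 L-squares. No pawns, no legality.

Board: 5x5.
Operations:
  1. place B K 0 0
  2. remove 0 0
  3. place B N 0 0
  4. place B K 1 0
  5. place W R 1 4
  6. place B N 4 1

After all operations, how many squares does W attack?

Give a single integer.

Answer: 8

Derivation:
Op 1: place BK@(0,0)
Op 2: remove (0,0)
Op 3: place BN@(0,0)
Op 4: place BK@(1,0)
Op 5: place WR@(1,4)
Op 6: place BN@(4,1)
Per-piece attacks for W:
  WR@(1,4): attacks (1,3) (1,2) (1,1) (1,0) (2,4) (3,4) (4,4) (0,4) [ray(0,-1) blocked at (1,0)]
Union (8 distinct): (0,4) (1,0) (1,1) (1,2) (1,3) (2,4) (3,4) (4,4)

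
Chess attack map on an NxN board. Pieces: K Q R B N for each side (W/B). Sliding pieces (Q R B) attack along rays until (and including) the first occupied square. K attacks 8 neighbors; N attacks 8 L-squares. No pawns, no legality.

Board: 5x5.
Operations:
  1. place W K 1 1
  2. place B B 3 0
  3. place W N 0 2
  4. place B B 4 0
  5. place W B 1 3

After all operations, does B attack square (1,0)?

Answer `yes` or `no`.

Answer: no

Derivation:
Op 1: place WK@(1,1)
Op 2: place BB@(3,0)
Op 3: place WN@(0,2)
Op 4: place BB@(4,0)
Op 5: place WB@(1,3)
Per-piece attacks for B:
  BB@(3,0): attacks (4,1) (2,1) (1,2) (0,3)
  BB@(4,0): attacks (3,1) (2,2) (1,3) [ray(-1,1) blocked at (1,3)]
B attacks (1,0): no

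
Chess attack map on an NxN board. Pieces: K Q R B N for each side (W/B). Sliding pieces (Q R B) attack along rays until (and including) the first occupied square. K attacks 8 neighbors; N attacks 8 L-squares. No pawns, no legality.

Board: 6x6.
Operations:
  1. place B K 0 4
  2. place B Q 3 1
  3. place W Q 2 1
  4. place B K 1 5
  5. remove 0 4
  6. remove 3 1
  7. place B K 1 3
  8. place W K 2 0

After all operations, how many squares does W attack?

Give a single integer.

Op 1: place BK@(0,4)
Op 2: place BQ@(3,1)
Op 3: place WQ@(2,1)
Op 4: place BK@(1,5)
Op 5: remove (0,4)
Op 6: remove (3,1)
Op 7: place BK@(1,3)
Op 8: place WK@(2,0)
Per-piece attacks for W:
  WK@(2,0): attacks (2,1) (3,0) (1,0) (3,1) (1,1)
  WQ@(2,1): attacks (2,2) (2,3) (2,4) (2,5) (2,0) (3,1) (4,1) (5,1) (1,1) (0,1) (3,2) (4,3) (5,4) (3,0) (1,2) (0,3) (1,0) [ray(0,-1) blocked at (2,0)]
Union (18 distinct): (0,1) (0,3) (1,0) (1,1) (1,2) (2,0) (2,1) (2,2) (2,3) (2,4) (2,5) (3,0) (3,1) (3,2) (4,1) (4,3) (5,1) (5,4)

Answer: 18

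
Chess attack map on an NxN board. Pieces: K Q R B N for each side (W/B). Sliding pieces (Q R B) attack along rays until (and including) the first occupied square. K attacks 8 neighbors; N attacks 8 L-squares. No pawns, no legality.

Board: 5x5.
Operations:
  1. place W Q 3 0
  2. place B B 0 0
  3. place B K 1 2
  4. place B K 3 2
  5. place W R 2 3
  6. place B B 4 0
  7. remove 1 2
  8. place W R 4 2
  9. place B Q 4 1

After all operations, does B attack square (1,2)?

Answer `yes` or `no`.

Answer: no

Derivation:
Op 1: place WQ@(3,0)
Op 2: place BB@(0,0)
Op 3: place BK@(1,2)
Op 4: place BK@(3,2)
Op 5: place WR@(2,3)
Op 6: place BB@(4,0)
Op 7: remove (1,2)
Op 8: place WR@(4,2)
Op 9: place BQ@(4,1)
Per-piece attacks for B:
  BB@(0,0): attacks (1,1) (2,2) (3,3) (4,4)
  BK@(3,2): attacks (3,3) (3,1) (4,2) (2,2) (4,3) (4,1) (2,3) (2,1)
  BB@(4,0): attacks (3,1) (2,2) (1,3) (0,4)
  BQ@(4,1): attacks (4,2) (4,0) (3,1) (2,1) (1,1) (0,1) (3,2) (3,0) [ray(0,1) blocked at (4,2); ray(0,-1) blocked at (4,0); ray(-1,1) blocked at (3,2); ray(-1,-1) blocked at (3,0)]
B attacks (1,2): no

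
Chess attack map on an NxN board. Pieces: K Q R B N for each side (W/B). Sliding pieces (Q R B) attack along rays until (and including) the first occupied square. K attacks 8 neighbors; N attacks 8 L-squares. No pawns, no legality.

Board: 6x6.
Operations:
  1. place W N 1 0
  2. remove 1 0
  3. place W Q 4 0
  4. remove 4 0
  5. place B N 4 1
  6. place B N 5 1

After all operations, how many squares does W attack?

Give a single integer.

Op 1: place WN@(1,0)
Op 2: remove (1,0)
Op 3: place WQ@(4,0)
Op 4: remove (4,0)
Op 5: place BN@(4,1)
Op 6: place BN@(5,1)
Per-piece attacks for W:
Union (0 distinct): (none)

Answer: 0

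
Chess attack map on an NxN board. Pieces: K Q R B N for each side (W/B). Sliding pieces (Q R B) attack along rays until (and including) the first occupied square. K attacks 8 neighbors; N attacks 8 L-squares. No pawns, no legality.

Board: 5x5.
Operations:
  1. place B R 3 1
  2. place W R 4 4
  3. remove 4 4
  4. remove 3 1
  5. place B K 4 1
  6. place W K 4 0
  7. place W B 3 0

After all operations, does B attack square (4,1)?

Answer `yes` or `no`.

Op 1: place BR@(3,1)
Op 2: place WR@(4,4)
Op 3: remove (4,4)
Op 4: remove (3,1)
Op 5: place BK@(4,1)
Op 6: place WK@(4,0)
Op 7: place WB@(3,0)
Per-piece attacks for B:
  BK@(4,1): attacks (4,2) (4,0) (3,1) (3,2) (3,0)
B attacks (4,1): no

Answer: no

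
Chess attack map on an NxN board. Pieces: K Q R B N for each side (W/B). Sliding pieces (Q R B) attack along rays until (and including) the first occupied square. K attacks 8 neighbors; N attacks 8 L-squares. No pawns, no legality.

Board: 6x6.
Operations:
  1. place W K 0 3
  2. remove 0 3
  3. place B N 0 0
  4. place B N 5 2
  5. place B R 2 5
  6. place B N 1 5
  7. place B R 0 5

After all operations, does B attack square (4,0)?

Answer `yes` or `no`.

Answer: yes

Derivation:
Op 1: place WK@(0,3)
Op 2: remove (0,3)
Op 3: place BN@(0,0)
Op 4: place BN@(5,2)
Op 5: place BR@(2,5)
Op 6: place BN@(1,5)
Op 7: place BR@(0,5)
Per-piece attacks for B:
  BN@(0,0): attacks (1,2) (2,1)
  BR@(0,5): attacks (0,4) (0,3) (0,2) (0,1) (0,0) (1,5) [ray(0,-1) blocked at (0,0); ray(1,0) blocked at (1,5)]
  BN@(1,5): attacks (2,3) (3,4) (0,3)
  BR@(2,5): attacks (2,4) (2,3) (2,2) (2,1) (2,0) (3,5) (4,5) (5,5) (1,5) [ray(-1,0) blocked at (1,5)]
  BN@(5,2): attacks (4,4) (3,3) (4,0) (3,1)
B attacks (4,0): yes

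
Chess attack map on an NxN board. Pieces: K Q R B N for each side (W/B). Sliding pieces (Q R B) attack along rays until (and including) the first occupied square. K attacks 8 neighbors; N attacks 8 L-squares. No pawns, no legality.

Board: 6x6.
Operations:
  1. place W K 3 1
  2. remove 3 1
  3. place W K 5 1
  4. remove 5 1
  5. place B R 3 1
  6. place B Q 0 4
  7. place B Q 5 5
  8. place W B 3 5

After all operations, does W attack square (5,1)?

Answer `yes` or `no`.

Op 1: place WK@(3,1)
Op 2: remove (3,1)
Op 3: place WK@(5,1)
Op 4: remove (5,1)
Op 5: place BR@(3,1)
Op 6: place BQ@(0,4)
Op 7: place BQ@(5,5)
Op 8: place WB@(3,5)
Per-piece attacks for W:
  WB@(3,5): attacks (4,4) (5,3) (2,4) (1,3) (0,2)
W attacks (5,1): no

Answer: no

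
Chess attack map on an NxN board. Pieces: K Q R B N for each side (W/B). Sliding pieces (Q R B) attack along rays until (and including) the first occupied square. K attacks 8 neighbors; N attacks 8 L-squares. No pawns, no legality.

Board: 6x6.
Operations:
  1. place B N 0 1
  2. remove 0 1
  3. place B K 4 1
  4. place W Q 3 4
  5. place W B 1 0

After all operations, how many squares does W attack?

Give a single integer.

Op 1: place BN@(0,1)
Op 2: remove (0,1)
Op 3: place BK@(4,1)
Op 4: place WQ@(3,4)
Op 5: place WB@(1,0)
Per-piece attacks for W:
  WB@(1,0): attacks (2,1) (3,2) (4,3) (5,4) (0,1)
  WQ@(3,4): attacks (3,5) (3,3) (3,2) (3,1) (3,0) (4,4) (5,4) (2,4) (1,4) (0,4) (4,5) (4,3) (5,2) (2,5) (2,3) (1,2) (0,1)
Union (18 distinct): (0,1) (0,4) (1,2) (1,4) (2,1) (2,3) (2,4) (2,5) (3,0) (3,1) (3,2) (3,3) (3,5) (4,3) (4,4) (4,5) (5,2) (5,4)

Answer: 18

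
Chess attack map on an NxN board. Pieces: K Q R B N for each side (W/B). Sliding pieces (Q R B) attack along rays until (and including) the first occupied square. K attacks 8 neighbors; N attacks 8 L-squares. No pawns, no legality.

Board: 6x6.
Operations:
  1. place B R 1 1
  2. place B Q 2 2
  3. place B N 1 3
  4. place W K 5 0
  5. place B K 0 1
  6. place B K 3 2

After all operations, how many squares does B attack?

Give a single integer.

Op 1: place BR@(1,1)
Op 2: place BQ@(2,2)
Op 3: place BN@(1,3)
Op 4: place WK@(5,0)
Op 5: place BK@(0,1)
Op 6: place BK@(3,2)
Per-piece attacks for B:
  BK@(0,1): attacks (0,2) (0,0) (1,1) (1,2) (1,0)
  BR@(1,1): attacks (1,2) (1,3) (1,0) (2,1) (3,1) (4,1) (5,1) (0,1) [ray(0,1) blocked at (1,3); ray(-1,0) blocked at (0,1)]
  BN@(1,3): attacks (2,5) (3,4) (0,5) (2,1) (3,2) (0,1)
  BQ@(2,2): attacks (2,3) (2,4) (2,5) (2,1) (2,0) (3,2) (1,2) (0,2) (3,3) (4,4) (5,5) (3,1) (4,0) (1,3) (1,1) [ray(1,0) blocked at (3,2); ray(-1,1) blocked at (1,3); ray(-1,-1) blocked at (1,1)]
  BK@(3,2): attacks (3,3) (3,1) (4,2) (2,2) (4,3) (4,1) (2,3) (2,1)
Union (25 distinct): (0,0) (0,1) (0,2) (0,5) (1,0) (1,1) (1,2) (1,3) (2,0) (2,1) (2,2) (2,3) (2,4) (2,5) (3,1) (3,2) (3,3) (3,4) (4,0) (4,1) (4,2) (4,3) (4,4) (5,1) (5,5)

Answer: 25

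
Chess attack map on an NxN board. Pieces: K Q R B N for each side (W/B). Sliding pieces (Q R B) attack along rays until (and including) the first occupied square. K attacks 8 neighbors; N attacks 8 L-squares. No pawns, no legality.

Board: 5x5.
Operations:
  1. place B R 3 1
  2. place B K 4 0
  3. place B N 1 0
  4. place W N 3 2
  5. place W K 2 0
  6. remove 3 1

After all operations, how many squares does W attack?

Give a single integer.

Op 1: place BR@(3,1)
Op 2: place BK@(4,0)
Op 3: place BN@(1,0)
Op 4: place WN@(3,2)
Op 5: place WK@(2,0)
Op 6: remove (3,1)
Per-piece attacks for W:
  WK@(2,0): attacks (2,1) (3,0) (1,0) (3,1) (1,1)
  WN@(3,2): attacks (4,4) (2,4) (1,3) (4,0) (2,0) (1,1)
Union (10 distinct): (1,0) (1,1) (1,3) (2,0) (2,1) (2,4) (3,0) (3,1) (4,0) (4,4)

Answer: 10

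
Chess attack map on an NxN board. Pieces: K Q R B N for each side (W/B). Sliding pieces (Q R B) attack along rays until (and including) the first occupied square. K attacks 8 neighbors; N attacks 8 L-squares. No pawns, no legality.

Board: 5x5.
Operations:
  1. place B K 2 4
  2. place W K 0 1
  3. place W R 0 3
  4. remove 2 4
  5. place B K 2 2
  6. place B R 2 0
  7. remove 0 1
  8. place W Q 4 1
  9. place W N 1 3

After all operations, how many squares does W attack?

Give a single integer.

Op 1: place BK@(2,4)
Op 2: place WK@(0,1)
Op 3: place WR@(0,3)
Op 4: remove (2,4)
Op 5: place BK@(2,2)
Op 6: place BR@(2,0)
Op 7: remove (0,1)
Op 8: place WQ@(4,1)
Op 9: place WN@(1,3)
Per-piece attacks for W:
  WR@(0,3): attacks (0,4) (0,2) (0,1) (0,0) (1,3) [ray(1,0) blocked at (1,3)]
  WN@(1,3): attacks (3,4) (2,1) (3,2) (0,1)
  WQ@(4,1): attacks (4,2) (4,3) (4,4) (4,0) (3,1) (2,1) (1,1) (0,1) (3,2) (2,3) (1,4) (3,0)
Union (17 distinct): (0,0) (0,1) (0,2) (0,4) (1,1) (1,3) (1,4) (2,1) (2,3) (3,0) (3,1) (3,2) (3,4) (4,0) (4,2) (4,3) (4,4)

Answer: 17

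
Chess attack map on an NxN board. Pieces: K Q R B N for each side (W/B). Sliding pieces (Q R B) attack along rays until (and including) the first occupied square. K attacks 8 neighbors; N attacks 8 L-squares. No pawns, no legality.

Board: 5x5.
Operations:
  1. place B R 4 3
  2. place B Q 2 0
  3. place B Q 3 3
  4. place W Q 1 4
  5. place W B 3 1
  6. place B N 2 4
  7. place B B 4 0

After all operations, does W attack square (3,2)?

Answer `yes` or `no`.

Answer: yes

Derivation:
Op 1: place BR@(4,3)
Op 2: place BQ@(2,0)
Op 3: place BQ@(3,3)
Op 4: place WQ@(1,4)
Op 5: place WB@(3,1)
Op 6: place BN@(2,4)
Op 7: place BB@(4,0)
Per-piece attacks for W:
  WQ@(1,4): attacks (1,3) (1,2) (1,1) (1,0) (2,4) (0,4) (2,3) (3,2) (4,1) (0,3) [ray(1,0) blocked at (2,4)]
  WB@(3,1): attacks (4,2) (4,0) (2,2) (1,3) (0,4) (2,0) [ray(1,-1) blocked at (4,0); ray(-1,-1) blocked at (2,0)]
W attacks (3,2): yes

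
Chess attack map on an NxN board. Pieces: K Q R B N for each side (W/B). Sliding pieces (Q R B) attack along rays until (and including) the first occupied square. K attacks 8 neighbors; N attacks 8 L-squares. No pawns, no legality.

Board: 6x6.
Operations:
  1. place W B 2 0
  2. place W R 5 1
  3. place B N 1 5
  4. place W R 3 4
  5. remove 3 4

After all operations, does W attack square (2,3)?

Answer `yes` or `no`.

Answer: no

Derivation:
Op 1: place WB@(2,0)
Op 2: place WR@(5,1)
Op 3: place BN@(1,5)
Op 4: place WR@(3,4)
Op 5: remove (3,4)
Per-piece attacks for W:
  WB@(2,0): attacks (3,1) (4,2) (5,3) (1,1) (0,2)
  WR@(5,1): attacks (5,2) (5,3) (5,4) (5,5) (5,0) (4,1) (3,1) (2,1) (1,1) (0,1)
W attacks (2,3): no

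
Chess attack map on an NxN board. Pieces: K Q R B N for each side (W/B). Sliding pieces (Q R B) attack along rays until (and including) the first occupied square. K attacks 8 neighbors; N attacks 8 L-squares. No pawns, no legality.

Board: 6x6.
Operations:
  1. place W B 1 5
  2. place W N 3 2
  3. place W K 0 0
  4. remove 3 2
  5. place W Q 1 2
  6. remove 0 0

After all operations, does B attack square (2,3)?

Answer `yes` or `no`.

Op 1: place WB@(1,5)
Op 2: place WN@(3,2)
Op 3: place WK@(0,0)
Op 4: remove (3,2)
Op 5: place WQ@(1,2)
Op 6: remove (0,0)
Per-piece attacks for B:
B attacks (2,3): no

Answer: no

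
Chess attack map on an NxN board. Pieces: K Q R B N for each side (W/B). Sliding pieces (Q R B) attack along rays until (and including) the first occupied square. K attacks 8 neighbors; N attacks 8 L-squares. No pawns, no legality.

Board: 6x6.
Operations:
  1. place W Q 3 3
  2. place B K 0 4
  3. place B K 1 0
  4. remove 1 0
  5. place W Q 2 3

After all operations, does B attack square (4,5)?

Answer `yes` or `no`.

Answer: no

Derivation:
Op 1: place WQ@(3,3)
Op 2: place BK@(0,4)
Op 3: place BK@(1,0)
Op 4: remove (1,0)
Op 5: place WQ@(2,3)
Per-piece attacks for B:
  BK@(0,4): attacks (0,5) (0,3) (1,4) (1,5) (1,3)
B attacks (4,5): no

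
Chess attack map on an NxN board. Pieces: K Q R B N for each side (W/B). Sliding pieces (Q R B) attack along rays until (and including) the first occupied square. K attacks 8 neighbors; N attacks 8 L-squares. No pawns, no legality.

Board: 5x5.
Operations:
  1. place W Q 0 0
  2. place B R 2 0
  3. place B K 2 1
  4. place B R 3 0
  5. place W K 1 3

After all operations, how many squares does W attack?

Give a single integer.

Op 1: place WQ@(0,0)
Op 2: place BR@(2,0)
Op 3: place BK@(2,1)
Op 4: place BR@(3,0)
Op 5: place WK@(1,3)
Per-piece attacks for W:
  WQ@(0,0): attacks (0,1) (0,2) (0,3) (0,4) (1,0) (2,0) (1,1) (2,2) (3,3) (4,4) [ray(1,0) blocked at (2,0)]
  WK@(1,3): attacks (1,4) (1,2) (2,3) (0,3) (2,4) (2,2) (0,4) (0,2)
Union (14 distinct): (0,1) (0,2) (0,3) (0,4) (1,0) (1,1) (1,2) (1,4) (2,0) (2,2) (2,3) (2,4) (3,3) (4,4)

Answer: 14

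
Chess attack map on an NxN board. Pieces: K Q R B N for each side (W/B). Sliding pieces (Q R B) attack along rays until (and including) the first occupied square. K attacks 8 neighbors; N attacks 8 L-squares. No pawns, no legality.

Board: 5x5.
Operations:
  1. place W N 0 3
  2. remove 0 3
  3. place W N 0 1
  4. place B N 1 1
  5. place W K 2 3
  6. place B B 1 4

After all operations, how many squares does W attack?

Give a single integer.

Answer: 9

Derivation:
Op 1: place WN@(0,3)
Op 2: remove (0,3)
Op 3: place WN@(0,1)
Op 4: place BN@(1,1)
Op 5: place WK@(2,3)
Op 6: place BB@(1,4)
Per-piece attacks for W:
  WN@(0,1): attacks (1,3) (2,2) (2,0)
  WK@(2,3): attacks (2,4) (2,2) (3,3) (1,3) (3,4) (3,2) (1,4) (1,2)
Union (9 distinct): (1,2) (1,3) (1,4) (2,0) (2,2) (2,4) (3,2) (3,3) (3,4)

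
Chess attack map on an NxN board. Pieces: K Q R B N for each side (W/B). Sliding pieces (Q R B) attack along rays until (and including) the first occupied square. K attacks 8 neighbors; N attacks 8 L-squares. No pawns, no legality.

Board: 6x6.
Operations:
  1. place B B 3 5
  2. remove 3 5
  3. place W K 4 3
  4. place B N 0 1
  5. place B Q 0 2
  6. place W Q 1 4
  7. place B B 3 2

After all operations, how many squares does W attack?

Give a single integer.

Answer: 19

Derivation:
Op 1: place BB@(3,5)
Op 2: remove (3,5)
Op 3: place WK@(4,3)
Op 4: place BN@(0,1)
Op 5: place BQ@(0,2)
Op 6: place WQ@(1,4)
Op 7: place BB@(3,2)
Per-piece attacks for W:
  WQ@(1,4): attacks (1,5) (1,3) (1,2) (1,1) (1,0) (2,4) (3,4) (4,4) (5,4) (0,4) (2,5) (2,3) (3,2) (0,5) (0,3) [ray(1,-1) blocked at (3,2)]
  WK@(4,3): attacks (4,4) (4,2) (5,3) (3,3) (5,4) (5,2) (3,4) (3,2)
Union (19 distinct): (0,3) (0,4) (0,5) (1,0) (1,1) (1,2) (1,3) (1,5) (2,3) (2,4) (2,5) (3,2) (3,3) (3,4) (4,2) (4,4) (5,2) (5,3) (5,4)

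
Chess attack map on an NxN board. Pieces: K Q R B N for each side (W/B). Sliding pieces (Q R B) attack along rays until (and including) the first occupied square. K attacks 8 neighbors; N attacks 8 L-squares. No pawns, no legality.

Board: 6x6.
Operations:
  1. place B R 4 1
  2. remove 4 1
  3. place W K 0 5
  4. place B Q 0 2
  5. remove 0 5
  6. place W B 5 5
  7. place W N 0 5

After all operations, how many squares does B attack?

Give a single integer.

Op 1: place BR@(4,1)
Op 2: remove (4,1)
Op 3: place WK@(0,5)
Op 4: place BQ@(0,2)
Op 5: remove (0,5)
Op 6: place WB@(5,5)
Op 7: place WN@(0,5)
Per-piece attacks for B:
  BQ@(0,2): attacks (0,3) (0,4) (0,5) (0,1) (0,0) (1,2) (2,2) (3,2) (4,2) (5,2) (1,3) (2,4) (3,5) (1,1) (2,0) [ray(0,1) blocked at (0,5)]
Union (15 distinct): (0,0) (0,1) (0,3) (0,4) (0,5) (1,1) (1,2) (1,3) (2,0) (2,2) (2,4) (3,2) (3,5) (4,2) (5,2)

Answer: 15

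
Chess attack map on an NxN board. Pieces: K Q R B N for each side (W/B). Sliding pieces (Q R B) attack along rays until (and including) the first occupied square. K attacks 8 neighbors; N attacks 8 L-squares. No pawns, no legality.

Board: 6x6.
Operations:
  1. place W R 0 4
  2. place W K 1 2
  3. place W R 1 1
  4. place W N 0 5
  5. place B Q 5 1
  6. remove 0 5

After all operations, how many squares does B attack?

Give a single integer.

Op 1: place WR@(0,4)
Op 2: place WK@(1,2)
Op 3: place WR@(1,1)
Op 4: place WN@(0,5)
Op 5: place BQ@(5,1)
Op 6: remove (0,5)
Per-piece attacks for B:
  BQ@(5,1): attacks (5,2) (5,3) (5,4) (5,5) (5,0) (4,1) (3,1) (2,1) (1,1) (4,2) (3,3) (2,4) (1,5) (4,0) [ray(-1,0) blocked at (1,1)]
Union (14 distinct): (1,1) (1,5) (2,1) (2,4) (3,1) (3,3) (4,0) (4,1) (4,2) (5,0) (5,2) (5,3) (5,4) (5,5)

Answer: 14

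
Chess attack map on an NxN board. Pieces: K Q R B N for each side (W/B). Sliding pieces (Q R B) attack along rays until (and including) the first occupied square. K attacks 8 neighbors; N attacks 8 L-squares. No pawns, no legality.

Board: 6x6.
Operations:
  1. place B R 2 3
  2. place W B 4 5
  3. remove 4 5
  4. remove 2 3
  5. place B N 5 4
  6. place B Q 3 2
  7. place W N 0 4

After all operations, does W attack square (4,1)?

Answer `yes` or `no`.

Op 1: place BR@(2,3)
Op 2: place WB@(4,5)
Op 3: remove (4,5)
Op 4: remove (2,3)
Op 5: place BN@(5,4)
Op 6: place BQ@(3,2)
Op 7: place WN@(0,4)
Per-piece attacks for W:
  WN@(0,4): attacks (2,5) (1,2) (2,3)
W attacks (4,1): no

Answer: no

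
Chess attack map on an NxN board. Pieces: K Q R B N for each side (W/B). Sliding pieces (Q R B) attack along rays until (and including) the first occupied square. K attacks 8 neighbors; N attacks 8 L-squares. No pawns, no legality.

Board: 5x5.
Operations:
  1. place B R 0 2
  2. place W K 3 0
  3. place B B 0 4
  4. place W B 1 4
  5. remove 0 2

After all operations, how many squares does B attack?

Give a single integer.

Answer: 4

Derivation:
Op 1: place BR@(0,2)
Op 2: place WK@(3,0)
Op 3: place BB@(0,4)
Op 4: place WB@(1,4)
Op 5: remove (0,2)
Per-piece attacks for B:
  BB@(0,4): attacks (1,3) (2,2) (3,1) (4,0)
Union (4 distinct): (1,3) (2,2) (3,1) (4,0)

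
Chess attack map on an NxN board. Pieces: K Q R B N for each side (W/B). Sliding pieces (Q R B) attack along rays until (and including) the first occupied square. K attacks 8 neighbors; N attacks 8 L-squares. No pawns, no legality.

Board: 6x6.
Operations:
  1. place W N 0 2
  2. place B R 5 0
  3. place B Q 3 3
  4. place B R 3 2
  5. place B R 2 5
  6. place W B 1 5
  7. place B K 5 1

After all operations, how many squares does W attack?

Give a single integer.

Op 1: place WN@(0,2)
Op 2: place BR@(5,0)
Op 3: place BQ@(3,3)
Op 4: place BR@(3,2)
Op 5: place BR@(2,5)
Op 6: place WB@(1,5)
Op 7: place BK@(5,1)
Per-piece attacks for W:
  WN@(0,2): attacks (1,4) (2,3) (1,0) (2,1)
  WB@(1,5): attacks (2,4) (3,3) (0,4) [ray(1,-1) blocked at (3,3)]
Union (7 distinct): (0,4) (1,0) (1,4) (2,1) (2,3) (2,4) (3,3)

Answer: 7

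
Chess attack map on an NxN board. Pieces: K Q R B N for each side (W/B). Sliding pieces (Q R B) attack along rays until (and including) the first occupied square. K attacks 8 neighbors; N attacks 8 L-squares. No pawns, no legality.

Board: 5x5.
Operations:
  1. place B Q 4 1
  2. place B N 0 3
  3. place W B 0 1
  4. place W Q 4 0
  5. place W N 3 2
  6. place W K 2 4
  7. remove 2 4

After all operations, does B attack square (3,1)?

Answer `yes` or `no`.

Op 1: place BQ@(4,1)
Op 2: place BN@(0,3)
Op 3: place WB@(0,1)
Op 4: place WQ@(4,0)
Op 5: place WN@(3,2)
Op 6: place WK@(2,4)
Op 7: remove (2,4)
Per-piece attacks for B:
  BN@(0,3): attacks (2,4) (1,1) (2,2)
  BQ@(4,1): attacks (4,2) (4,3) (4,4) (4,0) (3,1) (2,1) (1,1) (0,1) (3,2) (3,0) [ray(0,-1) blocked at (4,0); ray(-1,0) blocked at (0,1); ray(-1,1) blocked at (3,2)]
B attacks (3,1): yes

Answer: yes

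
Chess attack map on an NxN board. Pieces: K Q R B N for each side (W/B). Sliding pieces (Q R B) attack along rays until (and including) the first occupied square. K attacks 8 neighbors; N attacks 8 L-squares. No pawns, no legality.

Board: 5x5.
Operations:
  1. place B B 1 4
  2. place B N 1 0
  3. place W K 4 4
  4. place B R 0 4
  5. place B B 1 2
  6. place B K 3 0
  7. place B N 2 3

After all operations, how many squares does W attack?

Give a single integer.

Op 1: place BB@(1,4)
Op 2: place BN@(1,0)
Op 3: place WK@(4,4)
Op 4: place BR@(0,4)
Op 5: place BB@(1,2)
Op 6: place BK@(3,0)
Op 7: place BN@(2,3)
Per-piece attacks for W:
  WK@(4,4): attacks (4,3) (3,4) (3,3)
Union (3 distinct): (3,3) (3,4) (4,3)

Answer: 3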